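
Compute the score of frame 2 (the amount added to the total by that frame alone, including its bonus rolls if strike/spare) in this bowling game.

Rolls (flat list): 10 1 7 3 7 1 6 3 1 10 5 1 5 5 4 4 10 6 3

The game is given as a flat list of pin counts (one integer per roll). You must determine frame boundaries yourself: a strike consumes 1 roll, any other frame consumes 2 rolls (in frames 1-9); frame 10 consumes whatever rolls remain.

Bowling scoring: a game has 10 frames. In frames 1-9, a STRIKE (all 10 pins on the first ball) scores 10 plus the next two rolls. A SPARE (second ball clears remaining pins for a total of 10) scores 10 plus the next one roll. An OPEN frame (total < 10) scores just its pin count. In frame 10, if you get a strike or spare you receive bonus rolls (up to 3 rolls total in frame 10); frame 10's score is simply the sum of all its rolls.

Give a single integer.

Frame 1: STRIKE. 10 + next two rolls (1+7) = 18. Cumulative: 18
Frame 2: OPEN (1+7=8). Cumulative: 26
Frame 3: SPARE (3+7=10). 10 + next roll (1) = 11. Cumulative: 37
Frame 4: OPEN (1+6=7). Cumulative: 44

Answer: 8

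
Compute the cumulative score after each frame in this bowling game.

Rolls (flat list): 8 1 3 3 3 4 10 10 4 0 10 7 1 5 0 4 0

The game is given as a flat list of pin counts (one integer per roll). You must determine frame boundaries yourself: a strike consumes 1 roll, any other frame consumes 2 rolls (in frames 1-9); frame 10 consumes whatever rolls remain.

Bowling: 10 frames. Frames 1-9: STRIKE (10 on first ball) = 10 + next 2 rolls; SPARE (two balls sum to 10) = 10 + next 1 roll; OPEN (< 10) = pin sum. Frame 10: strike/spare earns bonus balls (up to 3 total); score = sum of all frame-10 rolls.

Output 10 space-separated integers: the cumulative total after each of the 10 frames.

Frame 1: OPEN (8+1=9). Cumulative: 9
Frame 2: OPEN (3+3=6). Cumulative: 15
Frame 3: OPEN (3+4=7). Cumulative: 22
Frame 4: STRIKE. 10 + next two rolls (10+4) = 24. Cumulative: 46
Frame 5: STRIKE. 10 + next two rolls (4+0) = 14. Cumulative: 60
Frame 6: OPEN (4+0=4). Cumulative: 64
Frame 7: STRIKE. 10 + next two rolls (7+1) = 18. Cumulative: 82
Frame 8: OPEN (7+1=8). Cumulative: 90
Frame 9: OPEN (5+0=5). Cumulative: 95
Frame 10: OPEN. Sum of all frame-10 rolls (4+0) = 4. Cumulative: 99

Answer: 9 15 22 46 60 64 82 90 95 99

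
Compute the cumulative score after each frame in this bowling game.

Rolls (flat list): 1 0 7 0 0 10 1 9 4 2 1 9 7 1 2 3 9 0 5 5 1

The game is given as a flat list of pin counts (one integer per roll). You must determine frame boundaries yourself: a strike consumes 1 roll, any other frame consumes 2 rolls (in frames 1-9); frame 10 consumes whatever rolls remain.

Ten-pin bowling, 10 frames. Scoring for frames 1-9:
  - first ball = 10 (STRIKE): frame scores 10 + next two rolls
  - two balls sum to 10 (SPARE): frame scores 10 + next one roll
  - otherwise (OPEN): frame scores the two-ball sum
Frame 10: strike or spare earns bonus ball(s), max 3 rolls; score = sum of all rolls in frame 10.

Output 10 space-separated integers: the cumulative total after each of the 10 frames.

Frame 1: OPEN (1+0=1). Cumulative: 1
Frame 2: OPEN (7+0=7). Cumulative: 8
Frame 3: SPARE (0+10=10). 10 + next roll (1) = 11. Cumulative: 19
Frame 4: SPARE (1+9=10). 10 + next roll (4) = 14. Cumulative: 33
Frame 5: OPEN (4+2=6). Cumulative: 39
Frame 6: SPARE (1+9=10). 10 + next roll (7) = 17. Cumulative: 56
Frame 7: OPEN (7+1=8). Cumulative: 64
Frame 8: OPEN (2+3=5). Cumulative: 69
Frame 9: OPEN (9+0=9). Cumulative: 78
Frame 10: SPARE. Sum of all frame-10 rolls (5+5+1) = 11. Cumulative: 89

Answer: 1 8 19 33 39 56 64 69 78 89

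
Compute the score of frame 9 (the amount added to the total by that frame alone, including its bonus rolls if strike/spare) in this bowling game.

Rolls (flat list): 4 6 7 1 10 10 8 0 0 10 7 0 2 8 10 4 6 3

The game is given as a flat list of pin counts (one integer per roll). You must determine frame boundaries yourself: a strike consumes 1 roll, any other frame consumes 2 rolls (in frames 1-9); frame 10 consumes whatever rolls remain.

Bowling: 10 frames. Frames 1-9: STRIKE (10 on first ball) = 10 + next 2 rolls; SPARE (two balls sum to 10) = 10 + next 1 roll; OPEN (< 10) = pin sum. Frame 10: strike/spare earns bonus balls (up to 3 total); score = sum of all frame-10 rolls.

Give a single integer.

Answer: 20

Derivation:
Frame 1: SPARE (4+6=10). 10 + next roll (7) = 17. Cumulative: 17
Frame 2: OPEN (7+1=8). Cumulative: 25
Frame 3: STRIKE. 10 + next two rolls (10+8) = 28. Cumulative: 53
Frame 4: STRIKE. 10 + next two rolls (8+0) = 18. Cumulative: 71
Frame 5: OPEN (8+0=8). Cumulative: 79
Frame 6: SPARE (0+10=10). 10 + next roll (7) = 17. Cumulative: 96
Frame 7: OPEN (7+0=7). Cumulative: 103
Frame 8: SPARE (2+8=10). 10 + next roll (10) = 20. Cumulative: 123
Frame 9: STRIKE. 10 + next two rolls (4+6) = 20. Cumulative: 143
Frame 10: SPARE. Sum of all frame-10 rolls (4+6+3) = 13. Cumulative: 156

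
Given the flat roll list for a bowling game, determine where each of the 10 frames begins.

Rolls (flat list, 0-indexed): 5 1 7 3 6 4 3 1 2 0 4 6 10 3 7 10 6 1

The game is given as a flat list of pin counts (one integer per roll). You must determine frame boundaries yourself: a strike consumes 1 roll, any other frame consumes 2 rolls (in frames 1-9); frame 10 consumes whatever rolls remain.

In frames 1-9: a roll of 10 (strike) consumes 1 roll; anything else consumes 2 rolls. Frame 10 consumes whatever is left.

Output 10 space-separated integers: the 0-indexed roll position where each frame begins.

Answer: 0 2 4 6 8 10 12 13 15 16

Derivation:
Frame 1 starts at roll index 0: rolls=5,1 (sum=6), consumes 2 rolls
Frame 2 starts at roll index 2: rolls=7,3 (sum=10), consumes 2 rolls
Frame 3 starts at roll index 4: rolls=6,4 (sum=10), consumes 2 rolls
Frame 4 starts at roll index 6: rolls=3,1 (sum=4), consumes 2 rolls
Frame 5 starts at roll index 8: rolls=2,0 (sum=2), consumes 2 rolls
Frame 6 starts at roll index 10: rolls=4,6 (sum=10), consumes 2 rolls
Frame 7 starts at roll index 12: roll=10 (strike), consumes 1 roll
Frame 8 starts at roll index 13: rolls=3,7 (sum=10), consumes 2 rolls
Frame 9 starts at roll index 15: roll=10 (strike), consumes 1 roll
Frame 10 starts at roll index 16: 2 remaining rolls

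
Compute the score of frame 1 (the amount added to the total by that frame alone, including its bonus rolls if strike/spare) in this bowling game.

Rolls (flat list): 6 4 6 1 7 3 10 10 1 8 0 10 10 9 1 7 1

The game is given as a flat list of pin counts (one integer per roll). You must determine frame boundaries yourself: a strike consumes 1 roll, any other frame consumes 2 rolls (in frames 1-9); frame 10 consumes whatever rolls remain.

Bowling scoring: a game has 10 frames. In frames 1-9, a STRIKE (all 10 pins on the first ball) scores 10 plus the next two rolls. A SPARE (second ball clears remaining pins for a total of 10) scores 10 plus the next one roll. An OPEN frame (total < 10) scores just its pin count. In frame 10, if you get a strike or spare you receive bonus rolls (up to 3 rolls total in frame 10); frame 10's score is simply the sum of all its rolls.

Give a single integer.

Answer: 16

Derivation:
Frame 1: SPARE (6+4=10). 10 + next roll (6) = 16. Cumulative: 16
Frame 2: OPEN (6+1=7). Cumulative: 23
Frame 3: SPARE (7+3=10). 10 + next roll (10) = 20. Cumulative: 43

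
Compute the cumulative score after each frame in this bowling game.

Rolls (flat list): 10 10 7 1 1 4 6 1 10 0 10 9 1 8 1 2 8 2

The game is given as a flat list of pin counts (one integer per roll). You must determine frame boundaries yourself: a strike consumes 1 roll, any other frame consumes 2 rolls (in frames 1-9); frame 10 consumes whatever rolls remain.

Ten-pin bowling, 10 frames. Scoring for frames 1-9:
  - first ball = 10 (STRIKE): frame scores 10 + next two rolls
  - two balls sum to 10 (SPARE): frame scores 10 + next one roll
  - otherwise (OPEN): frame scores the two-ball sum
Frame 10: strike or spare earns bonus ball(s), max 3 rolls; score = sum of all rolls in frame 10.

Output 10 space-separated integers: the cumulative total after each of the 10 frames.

Frame 1: STRIKE. 10 + next two rolls (10+7) = 27. Cumulative: 27
Frame 2: STRIKE. 10 + next two rolls (7+1) = 18. Cumulative: 45
Frame 3: OPEN (7+1=8). Cumulative: 53
Frame 4: OPEN (1+4=5). Cumulative: 58
Frame 5: OPEN (6+1=7). Cumulative: 65
Frame 6: STRIKE. 10 + next two rolls (0+10) = 20. Cumulative: 85
Frame 7: SPARE (0+10=10). 10 + next roll (9) = 19. Cumulative: 104
Frame 8: SPARE (9+1=10). 10 + next roll (8) = 18. Cumulative: 122
Frame 9: OPEN (8+1=9). Cumulative: 131
Frame 10: SPARE. Sum of all frame-10 rolls (2+8+2) = 12. Cumulative: 143

Answer: 27 45 53 58 65 85 104 122 131 143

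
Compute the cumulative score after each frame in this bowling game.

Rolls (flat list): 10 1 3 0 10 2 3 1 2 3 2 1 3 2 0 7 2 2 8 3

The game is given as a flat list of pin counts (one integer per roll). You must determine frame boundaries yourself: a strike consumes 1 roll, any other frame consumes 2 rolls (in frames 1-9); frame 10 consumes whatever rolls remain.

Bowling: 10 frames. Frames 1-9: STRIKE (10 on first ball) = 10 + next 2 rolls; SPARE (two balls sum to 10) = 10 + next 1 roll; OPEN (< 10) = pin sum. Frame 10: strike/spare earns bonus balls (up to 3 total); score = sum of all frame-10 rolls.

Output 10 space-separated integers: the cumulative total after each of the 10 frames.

Answer: 14 18 30 35 38 43 47 49 58 71

Derivation:
Frame 1: STRIKE. 10 + next two rolls (1+3) = 14. Cumulative: 14
Frame 2: OPEN (1+3=4). Cumulative: 18
Frame 3: SPARE (0+10=10). 10 + next roll (2) = 12. Cumulative: 30
Frame 4: OPEN (2+3=5). Cumulative: 35
Frame 5: OPEN (1+2=3). Cumulative: 38
Frame 6: OPEN (3+2=5). Cumulative: 43
Frame 7: OPEN (1+3=4). Cumulative: 47
Frame 8: OPEN (2+0=2). Cumulative: 49
Frame 9: OPEN (7+2=9). Cumulative: 58
Frame 10: SPARE. Sum of all frame-10 rolls (2+8+3) = 13. Cumulative: 71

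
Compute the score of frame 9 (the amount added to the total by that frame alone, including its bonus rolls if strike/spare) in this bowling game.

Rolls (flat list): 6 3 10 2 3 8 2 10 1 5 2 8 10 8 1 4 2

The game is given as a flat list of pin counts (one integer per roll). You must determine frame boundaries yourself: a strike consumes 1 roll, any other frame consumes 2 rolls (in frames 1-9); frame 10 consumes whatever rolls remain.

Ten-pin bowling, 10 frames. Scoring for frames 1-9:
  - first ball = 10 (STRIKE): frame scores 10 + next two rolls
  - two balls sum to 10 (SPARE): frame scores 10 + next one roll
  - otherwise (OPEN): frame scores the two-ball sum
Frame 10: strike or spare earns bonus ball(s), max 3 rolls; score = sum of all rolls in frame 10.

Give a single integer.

Frame 1: OPEN (6+3=9). Cumulative: 9
Frame 2: STRIKE. 10 + next two rolls (2+3) = 15. Cumulative: 24
Frame 3: OPEN (2+3=5). Cumulative: 29
Frame 4: SPARE (8+2=10). 10 + next roll (10) = 20. Cumulative: 49
Frame 5: STRIKE. 10 + next two rolls (1+5) = 16. Cumulative: 65
Frame 6: OPEN (1+5=6). Cumulative: 71
Frame 7: SPARE (2+8=10). 10 + next roll (10) = 20. Cumulative: 91
Frame 8: STRIKE. 10 + next two rolls (8+1) = 19. Cumulative: 110
Frame 9: OPEN (8+1=9). Cumulative: 119
Frame 10: OPEN. Sum of all frame-10 rolls (4+2) = 6. Cumulative: 125

Answer: 9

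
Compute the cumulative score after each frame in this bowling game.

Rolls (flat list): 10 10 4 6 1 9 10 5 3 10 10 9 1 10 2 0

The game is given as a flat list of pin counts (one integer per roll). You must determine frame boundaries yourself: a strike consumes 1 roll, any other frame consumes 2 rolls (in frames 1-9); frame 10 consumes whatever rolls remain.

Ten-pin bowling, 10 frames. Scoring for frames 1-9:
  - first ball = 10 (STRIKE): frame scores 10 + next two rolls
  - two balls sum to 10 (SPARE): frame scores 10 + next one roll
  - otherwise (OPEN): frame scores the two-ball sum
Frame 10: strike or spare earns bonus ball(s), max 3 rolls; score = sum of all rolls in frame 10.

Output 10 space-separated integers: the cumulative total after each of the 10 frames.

Frame 1: STRIKE. 10 + next two rolls (10+4) = 24. Cumulative: 24
Frame 2: STRIKE. 10 + next two rolls (4+6) = 20. Cumulative: 44
Frame 3: SPARE (4+6=10). 10 + next roll (1) = 11. Cumulative: 55
Frame 4: SPARE (1+9=10). 10 + next roll (10) = 20. Cumulative: 75
Frame 5: STRIKE. 10 + next two rolls (5+3) = 18. Cumulative: 93
Frame 6: OPEN (5+3=8). Cumulative: 101
Frame 7: STRIKE. 10 + next two rolls (10+9) = 29. Cumulative: 130
Frame 8: STRIKE. 10 + next two rolls (9+1) = 20. Cumulative: 150
Frame 9: SPARE (9+1=10). 10 + next roll (10) = 20. Cumulative: 170
Frame 10: STRIKE. Sum of all frame-10 rolls (10+2+0) = 12. Cumulative: 182

Answer: 24 44 55 75 93 101 130 150 170 182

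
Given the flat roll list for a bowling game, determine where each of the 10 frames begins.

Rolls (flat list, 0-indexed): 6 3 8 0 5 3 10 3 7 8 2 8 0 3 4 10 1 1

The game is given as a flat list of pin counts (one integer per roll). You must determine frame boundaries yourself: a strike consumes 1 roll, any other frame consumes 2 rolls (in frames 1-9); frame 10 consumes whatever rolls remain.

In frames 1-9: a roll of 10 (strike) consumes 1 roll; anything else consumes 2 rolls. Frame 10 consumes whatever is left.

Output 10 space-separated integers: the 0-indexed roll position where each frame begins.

Answer: 0 2 4 6 7 9 11 13 15 16

Derivation:
Frame 1 starts at roll index 0: rolls=6,3 (sum=9), consumes 2 rolls
Frame 2 starts at roll index 2: rolls=8,0 (sum=8), consumes 2 rolls
Frame 3 starts at roll index 4: rolls=5,3 (sum=8), consumes 2 rolls
Frame 4 starts at roll index 6: roll=10 (strike), consumes 1 roll
Frame 5 starts at roll index 7: rolls=3,7 (sum=10), consumes 2 rolls
Frame 6 starts at roll index 9: rolls=8,2 (sum=10), consumes 2 rolls
Frame 7 starts at roll index 11: rolls=8,0 (sum=8), consumes 2 rolls
Frame 8 starts at roll index 13: rolls=3,4 (sum=7), consumes 2 rolls
Frame 9 starts at roll index 15: roll=10 (strike), consumes 1 roll
Frame 10 starts at roll index 16: 2 remaining rolls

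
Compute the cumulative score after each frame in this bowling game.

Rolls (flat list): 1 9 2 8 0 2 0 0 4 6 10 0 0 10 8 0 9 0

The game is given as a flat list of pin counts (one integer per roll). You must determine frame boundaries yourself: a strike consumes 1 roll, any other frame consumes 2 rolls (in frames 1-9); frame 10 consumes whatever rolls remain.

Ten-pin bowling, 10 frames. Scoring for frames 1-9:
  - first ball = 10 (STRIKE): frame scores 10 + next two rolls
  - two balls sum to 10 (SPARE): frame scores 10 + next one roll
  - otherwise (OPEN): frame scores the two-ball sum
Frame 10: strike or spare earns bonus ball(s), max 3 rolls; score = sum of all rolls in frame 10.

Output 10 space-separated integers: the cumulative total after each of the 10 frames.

Answer: 12 22 24 24 44 54 54 72 80 89

Derivation:
Frame 1: SPARE (1+9=10). 10 + next roll (2) = 12. Cumulative: 12
Frame 2: SPARE (2+8=10). 10 + next roll (0) = 10. Cumulative: 22
Frame 3: OPEN (0+2=2). Cumulative: 24
Frame 4: OPEN (0+0=0). Cumulative: 24
Frame 5: SPARE (4+6=10). 10 + next roll (10) = 20. Cumulative: 44
Frame 6: STRIKE. 10 + next two rolls (0+0) = 10. Cumulative: 54
Frame 7: OPEN (0+0=0). Cumulative: 54
Frame 8: STRIKE. 10 + next two rolls (8+0) = 18. Cumulative: 72
Frame 9: OPEN (8+0=8). Cumulative: 80
Frame 10: OPEN. Sum of all frame-10 rolls (9+0) = 9. Cumulative: 89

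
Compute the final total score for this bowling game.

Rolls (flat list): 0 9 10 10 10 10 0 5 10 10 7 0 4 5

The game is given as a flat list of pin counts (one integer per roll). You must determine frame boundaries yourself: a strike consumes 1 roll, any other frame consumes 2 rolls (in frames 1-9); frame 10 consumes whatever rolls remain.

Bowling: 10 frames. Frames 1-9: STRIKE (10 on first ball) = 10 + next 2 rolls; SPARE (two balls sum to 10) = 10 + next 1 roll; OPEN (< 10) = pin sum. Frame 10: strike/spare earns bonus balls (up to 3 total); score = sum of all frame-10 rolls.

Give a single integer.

Answer: 169

Derivation:
Frame 1: OPEN (0+9=9). Cumulative: 9
Frame 2: STRIKE. 10 + next two rolls (10+10) = 30. Cumulative: 39
Frame 3: STRIKE. 10 + next two rolls (10+10) = 30. Cumulative: 69
Frame 4: STRIKE. 10 + next two rolls (10+0) = 20. Cumulative: 89
Frame 5: STRIKE. 10 + next two rolls (0+5) = 15. Cumulative: 104
Frame 6: OPEN (0+5=5). Cumulative: 109
Frame 7: STRIKE. 10 + next two rolls (10+7) = 27. Cumulative: 136
Frame 8: STRIKE. 10 + next two rolls (7+0) = 17. Cumulative: 153
Frame 9: OPEN (7+0=7). Cumulative: 160
Frame 10: OPEN. Sum of all frame-10 rolls (4+5) = 9. Cumulative: 169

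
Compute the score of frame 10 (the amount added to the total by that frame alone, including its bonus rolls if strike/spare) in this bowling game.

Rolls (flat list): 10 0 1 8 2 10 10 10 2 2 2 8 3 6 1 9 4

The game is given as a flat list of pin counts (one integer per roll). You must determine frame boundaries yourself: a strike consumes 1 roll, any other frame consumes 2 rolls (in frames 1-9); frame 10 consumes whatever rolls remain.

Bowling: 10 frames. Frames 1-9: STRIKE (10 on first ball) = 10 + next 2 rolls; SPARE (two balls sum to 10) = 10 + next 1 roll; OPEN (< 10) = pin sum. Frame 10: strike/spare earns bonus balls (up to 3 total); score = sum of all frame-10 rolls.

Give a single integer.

Frame 1: STRIKE. 10 + next two rolls (0+1) = 11. Cumulative: 11
Frame 2: OPEN (0+1=1). Cumulative: 12
Frame 3: SPARE (8+2=10). 10 + next roll (10) = 20. Cumulative: 32
Frame 4: STRIKE. 10 + next two rolls (10+10) = 30. Cumulative: 62
Frame 5: STRIKE. 10 + next two rolls (10+2) = 22. Cumulative: 84
Frame 6: STRIKE. 10 + next two rolls (2+2) = 14. Cumulative: 98
Frame 7: OPEN (2+2=4). Cumulative: 102
Frame 8: SPARE (2+8=10). 10 + next roll (3) = 13. Cumulative: 115
Frame 9: OPEN (3+6=9). Cumulative: 124
Frame 10: SPARE. Sum of all frame-10 rolls (1+9+4) = 14. Cumulative: 138

Answer: 14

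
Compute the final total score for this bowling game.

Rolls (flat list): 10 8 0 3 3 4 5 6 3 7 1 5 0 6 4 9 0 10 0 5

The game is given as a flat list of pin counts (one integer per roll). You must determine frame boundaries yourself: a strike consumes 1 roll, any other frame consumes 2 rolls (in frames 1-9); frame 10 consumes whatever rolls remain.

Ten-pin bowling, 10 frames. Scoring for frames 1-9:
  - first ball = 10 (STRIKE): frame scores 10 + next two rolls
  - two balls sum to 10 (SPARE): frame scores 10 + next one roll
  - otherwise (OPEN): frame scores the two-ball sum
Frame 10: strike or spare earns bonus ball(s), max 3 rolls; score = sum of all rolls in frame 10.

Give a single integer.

Frame 1: STRIKE. 10 + next two rolls (8+0) = 18. Cumulative: 18
Frame 2: OPEN (8+0=8). Cumulative: 26
Frame 3: OPEN (3+3=6). Cumulative: 32
Frame 4: OPEN (4+5=9). Cumulative: 41
Frame 5: OPEN (6+3=9). Cumulative: 50
Frame 6: OPEN (7+1=8). Cumulative: 58
Frame 7: OPEN (5+0=5). Cumulative: 63
Frame 8: SPARE (6+4=10). 10 + next roll (9) = 19. Cumulative: 82
Frame 9: OPEN (9+0=9). Cumulative: 91
Frame 10: STRIKE. Sum of all frame-10 rolls (10+0+5) = 15. Cumulative: 106

Answer: 106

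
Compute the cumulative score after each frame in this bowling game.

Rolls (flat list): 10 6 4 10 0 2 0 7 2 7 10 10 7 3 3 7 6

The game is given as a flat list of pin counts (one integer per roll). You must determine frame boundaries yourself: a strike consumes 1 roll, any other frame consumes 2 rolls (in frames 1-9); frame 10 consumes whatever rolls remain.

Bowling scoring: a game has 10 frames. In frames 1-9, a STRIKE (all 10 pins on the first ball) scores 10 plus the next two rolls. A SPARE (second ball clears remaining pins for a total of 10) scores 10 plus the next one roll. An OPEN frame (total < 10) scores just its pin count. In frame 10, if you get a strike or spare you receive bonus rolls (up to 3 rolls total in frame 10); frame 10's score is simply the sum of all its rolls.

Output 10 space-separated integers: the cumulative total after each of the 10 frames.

Answer: 20 40 52 54 61 70 97 117 130 146

Derivation:
Frame 1: STRIKE. 10 + next two rolls (6+4) = 20. Cumulative: 20
Frame 2: SPARE (6+4=10). 10 + next roll (10) = 20. Cumulative: 40
Frame 3: STRIKE. 10 + next two rolls (0+2) = 12. Cumulative: 52
Frame 4: OPEN (0+2=2). Cumulative: 54
Frame 5: OPEN (0+7=7). Cumulative: 61
Frame 6: OPEN (2+7=9). Cumulative: 70
Frame 7: STRIKE. 10 + next two rolls (10+7) = 27. Cumulative: 97
Frame 8: STRIKE. 10 + next two rolls (7+3) = 20. Cumulative: 117
Frame 9: SPARE (7+3=10). 10 + next roll (3) = 13. Cumulative: 130
Frame 10: SPARE. Sum of all frame-10 rolls (3+7+6) = 16. Cumulative: 146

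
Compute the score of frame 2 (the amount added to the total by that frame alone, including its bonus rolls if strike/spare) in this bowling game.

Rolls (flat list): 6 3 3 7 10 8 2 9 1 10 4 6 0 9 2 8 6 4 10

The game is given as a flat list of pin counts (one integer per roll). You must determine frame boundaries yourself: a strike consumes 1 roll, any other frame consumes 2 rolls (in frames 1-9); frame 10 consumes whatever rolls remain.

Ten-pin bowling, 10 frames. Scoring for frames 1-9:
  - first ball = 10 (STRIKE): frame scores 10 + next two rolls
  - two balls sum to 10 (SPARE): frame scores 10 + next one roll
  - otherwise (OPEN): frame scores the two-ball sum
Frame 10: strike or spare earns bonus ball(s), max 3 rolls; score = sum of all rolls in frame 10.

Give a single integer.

Frame 1: OPEN (6+3=9). Cumulative: 9
Frame 2: SPARE (3+7=10). 10 + next roll (10) = 20. Cumulative: 29
Frame 3: STRIKE. 10 + next two rolls (8+2) = 20. Cumulative: 49
Frame 4: SPARE (8+2=10). 10 + next roll (9) = 19. Cumulative: 68

Answer: 20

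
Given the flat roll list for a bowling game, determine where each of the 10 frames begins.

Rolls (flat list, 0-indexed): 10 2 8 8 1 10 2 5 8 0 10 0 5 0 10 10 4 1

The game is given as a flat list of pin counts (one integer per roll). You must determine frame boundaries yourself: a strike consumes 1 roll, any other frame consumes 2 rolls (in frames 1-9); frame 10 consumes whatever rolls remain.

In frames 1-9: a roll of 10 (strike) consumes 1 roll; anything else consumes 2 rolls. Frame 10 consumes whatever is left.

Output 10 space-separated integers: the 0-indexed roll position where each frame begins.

Frame 1 starts at roll index 0: roll=10 (strike), consumes 1 roll
Frame 2 starts at roll index 1: rolls=2,8 (sum=10), consumes 2 rolls
Frame 3 starts at roll index 3: rolls=8,1 (sum=9), consumes 2 rolls
Frame 4 starts at roll index 5: roll=10 (strike), consumes 1 roll
Frame 5 starts at roll index 6: rolls=2,5 (sum=7), consumes 2 rolls
Frame 6 starts at roll index 8: rolls=8,0 (sum=8), consumes 2 rolls
Frame 7 starts at roll index 10: roll=10 (strike), consumes 1 roll
Frame 8 starts at roll index 11: rolls=0,5 (sum=5), consumes 2 rolls
Frame 9 starts at roll index 13: rolls=0,10 (sum=10), consumes 2 rolls
Frame 10 starts at roll index 15: 3 remaining rolls

Answer: 0 1 3 5 6 8 10 11 13 15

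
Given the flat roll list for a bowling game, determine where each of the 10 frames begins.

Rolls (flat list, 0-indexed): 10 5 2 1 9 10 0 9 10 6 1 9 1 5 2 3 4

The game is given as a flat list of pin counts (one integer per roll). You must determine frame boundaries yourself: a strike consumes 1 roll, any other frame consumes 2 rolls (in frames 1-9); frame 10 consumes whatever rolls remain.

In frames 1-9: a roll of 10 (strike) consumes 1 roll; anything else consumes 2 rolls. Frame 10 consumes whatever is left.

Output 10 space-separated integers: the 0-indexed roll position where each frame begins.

Frame 1 starts at roll index 0: roll=10 (strike), consumes 1 roll
Frame 2 starts at roll index 1: rolls=5,2 (sum=7), consumes 2 rolls
Frame 3 starts at roll index 3: rolls=1,9 (sum=10), consumes 2 rolls
Frame 4 starts at roll index 5: roll=10 (strike), consumes 1 roll
Frame 5 starts at roll index 6: rolls=0,9 (sum=9), consumes 2 rolls
Frame 6 starts at roll index 8: roll=10 (strike), consumes 1 roll
Frame 7 starts at roll index 9: rolls=6,1 (sum=7), consumes 2 rolls
Frame 8 starts at roll index 11: rolls=9,1 (sum=10), consumes 2 rolls
Frame 9 starts at roll index 13: rolls=5,2 (sum=7), consumes 2 rolls
Frame 10 starts at roll index 15: 2 remaining rolls

Answer: 0 1 3 5 6 8 9 11 13 15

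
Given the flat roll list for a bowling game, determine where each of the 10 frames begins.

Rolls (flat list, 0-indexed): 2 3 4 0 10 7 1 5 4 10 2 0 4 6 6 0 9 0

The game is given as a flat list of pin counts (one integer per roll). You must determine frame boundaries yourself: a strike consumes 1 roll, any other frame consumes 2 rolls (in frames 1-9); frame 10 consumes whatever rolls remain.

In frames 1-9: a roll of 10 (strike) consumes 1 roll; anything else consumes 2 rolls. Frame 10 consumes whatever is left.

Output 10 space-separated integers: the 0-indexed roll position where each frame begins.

Frame 1 starts at roll index 0: rolls=2,3 (sum=5), consumes 2 rolls
Frame 2 starts at roll index 2: rolls=4,0 (sum=4), consumes 2 rolls
Frame 3 starts at roll index 4: roll=10 (strike), consumes 1 roll
Frame 4 starts at roll index 5: rolls=7,1 (sum=8), consumes 2 rolls
Frame 5 starts at roll index 7: rolls=5,4 (sum=9), consumes 2 rolls
Frame 6 starts at roll index 9: roll=10 (strike), consumes 1 roll
Frame 7 starts at roll index 10: rolls=2,0 (sum=2), consumes 2 rolls
Frame 8 starts at roll index 12: rolls=4,6 (sum=10), consumes 2 rolls
Frame 9 starts at roll index 14: rolls=6,0 (sum=6), consumes 2 rolls
Frame 10 starts at roll index 16: 2 remaining rolls

Answer: 0 2 4 5 7 9 10 12 14 16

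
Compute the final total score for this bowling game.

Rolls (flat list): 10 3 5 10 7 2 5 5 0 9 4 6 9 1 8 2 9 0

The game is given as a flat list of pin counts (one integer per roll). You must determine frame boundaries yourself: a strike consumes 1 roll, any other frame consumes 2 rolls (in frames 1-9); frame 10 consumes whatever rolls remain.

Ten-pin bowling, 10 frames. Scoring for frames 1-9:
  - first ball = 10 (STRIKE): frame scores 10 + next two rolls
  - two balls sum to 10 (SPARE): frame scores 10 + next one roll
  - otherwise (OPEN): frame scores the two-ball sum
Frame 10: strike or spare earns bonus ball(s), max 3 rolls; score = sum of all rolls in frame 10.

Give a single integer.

Frame 1: STRIKE. 10 + next two rolls (3+5) = 18. Cumulative: 18
Frame 2: OPEN (3+5=8). Cumulative: 26
Frame 3: STRIKE. 10 + next two rolls (7+2) = 19. Cumulative: 45
Frame 4: OPEN (7+2=9). Cumulative: 54
Frame 5: SPARE (5+5=10). 10 + next roll (0) = 10. Cumulative: 64
Frame 6: OPEN (0+9=9). Cumulative: 73
Frame 7: SPARE (4+6=10). 10 + next roll (9) = 19. Cumulative: 92
Frame 8: SPARE (9+1=10). 10 + next roll (8) = 18. Cumulative: 110
Frame 9: SPARE (8+2=10). 10 + next roll (9) = 19. Cumulative: 129
Frame 10: OPEN. Sum of all frame-10 rolls (9+0) = 9. Cumulative: 138

Answer: 138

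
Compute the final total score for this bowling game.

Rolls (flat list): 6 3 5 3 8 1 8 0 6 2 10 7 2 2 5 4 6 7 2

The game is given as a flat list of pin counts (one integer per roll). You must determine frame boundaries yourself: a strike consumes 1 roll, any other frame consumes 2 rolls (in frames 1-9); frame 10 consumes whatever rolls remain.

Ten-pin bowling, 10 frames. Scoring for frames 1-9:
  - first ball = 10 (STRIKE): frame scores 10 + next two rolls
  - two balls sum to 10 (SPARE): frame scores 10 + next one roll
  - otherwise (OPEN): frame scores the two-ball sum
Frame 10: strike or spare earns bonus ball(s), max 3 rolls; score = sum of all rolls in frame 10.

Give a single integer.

Answer: 103

Derivation:
Frame 1: OPEN (6+3=9). Cumulative: 9
Frame 2: OPEN (5+3=8). Cumulative: 17
Frame 3: OPEN (8+1=9). Cumulative: 26
Frame 4: OPEN (8+0=8). Cumulative: 34
Frame 5: OPEN (6+2=8). Cumulative: 42
Frame 6: STRIKE. 10 + next two rolls (7+2) = 19. Cumulative: 61
Frame 7: OPEN (7+2=9). Cumulative: 70
Frame 8: OPEN (2+5=7). Cumulative: 77
Frame 9: SPARE (4+6=10). 10 + next roll (7) = 17. Cumulative: 94
Frame 10: OPEN. Sum of all frame-10 rolls (7+2) = 9. Cumulative: 103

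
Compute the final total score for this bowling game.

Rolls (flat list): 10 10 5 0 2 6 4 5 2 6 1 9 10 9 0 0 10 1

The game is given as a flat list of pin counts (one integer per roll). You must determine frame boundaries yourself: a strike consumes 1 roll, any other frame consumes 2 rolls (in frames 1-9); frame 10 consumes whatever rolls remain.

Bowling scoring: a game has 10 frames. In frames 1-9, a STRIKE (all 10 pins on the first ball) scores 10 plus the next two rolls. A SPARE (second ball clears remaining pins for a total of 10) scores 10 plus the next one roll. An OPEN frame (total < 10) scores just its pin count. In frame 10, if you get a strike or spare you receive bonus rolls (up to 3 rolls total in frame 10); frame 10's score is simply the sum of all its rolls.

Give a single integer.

Frame 1: STRIKE. 10 + next two rolls (10+5) = 25. Cumulative: 25
Frame 2: STRIKE. 10 + next two rolls (5+0) = 15. Cumulative: 40
Frame 3: OPEN (5+0=5). Cumulative: 45
Frame 4: OPEN (2+6=8). Cumulative: 53
Frame 5: OPEN (4+5=9). Cumulative: 62
Frame 6: OPEN (2+6=8). Cumulative: 70
Frame 7: SPARE (1+9=10). 10 + next roll (10) = 20. Cumulative: 90
Frame 8: STRIKE. 10 + next two rolls (9+0) = 19. Cumulative: 109
Frame 9: OPEN (9+0=9). Cumulative: 118
Frame 10: SPARE. Sum of all frame-10 rolls (0+10+1) = 11. Cumulative: 129

Answer: 129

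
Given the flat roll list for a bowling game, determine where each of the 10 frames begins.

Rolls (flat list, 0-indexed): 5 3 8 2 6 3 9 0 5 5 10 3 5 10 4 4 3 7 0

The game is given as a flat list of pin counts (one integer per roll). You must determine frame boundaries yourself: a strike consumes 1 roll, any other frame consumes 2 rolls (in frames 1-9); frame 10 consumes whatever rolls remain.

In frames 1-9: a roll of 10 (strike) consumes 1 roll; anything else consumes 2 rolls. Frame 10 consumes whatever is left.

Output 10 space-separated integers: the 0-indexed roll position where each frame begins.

Frame 1 starts at roll index 0: rolls=5,3 (sum=8), consumes 2 rolls
Frame 2 starts at roll index 2: rolls=8,2 (sum=10), consumes 2 rolls
Frame 3 starts at roll index 4: rolls=6,3 (sum=9), consumes 2 rolls
Frame 4 starts at roll index 6: rolls=9,0 (sum=9), consumes 2 rolls
Frame 5 starts at roll index 8: rolls=5,5 (sum=10), consumes 2 rolls
Frame 6 starts at roll index 10: roll=10 (strike), consumes 1 roll
Frame 7 starts at roll index 11: rolls=3,5 (sum=8), consumes 2 rolls
Frame 8 starts at roll index 13: roll=10 (strike), consumes 1 roll
Frame 9 starts at roll index 14: rolls=4,4 (sum=8), consumes 2 rolls
Frame 10 starts at roll index 16: 3 remaining rolls

Answer: 0 2 4 6 8 10 11 13 14 16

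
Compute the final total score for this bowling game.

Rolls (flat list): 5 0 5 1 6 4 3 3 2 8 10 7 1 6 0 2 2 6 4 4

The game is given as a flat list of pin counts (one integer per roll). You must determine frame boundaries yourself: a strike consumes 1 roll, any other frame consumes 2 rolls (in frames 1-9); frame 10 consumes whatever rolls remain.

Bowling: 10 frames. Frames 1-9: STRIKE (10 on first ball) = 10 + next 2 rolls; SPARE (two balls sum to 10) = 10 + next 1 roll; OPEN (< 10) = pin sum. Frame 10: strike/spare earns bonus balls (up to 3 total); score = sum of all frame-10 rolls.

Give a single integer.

Frame 1: OPEN (5+0=5). Cumulative: 5
Frame 2: OPEN (5+1=6). Cumulative: 11
Frame 3: SPARE (6+4=10). 10 + next roll (3) = 13. Cumulative: 24
Frame 4: OPEN (3+3=6). Cumulative: 30
Frame 5: SPARE (2+8=10). 10 + next roll (10) = 20. Cumulative: 50
Frame 6: STRIKE. 10 + next two rolls (7+1) = 18. Cumulative: 68
Frame 7: OPEN (7+1=8). Cumulative: 76
Frame 8: OPEN (6+0=6). Cumulative: 82
Frame 9: OPEN (2+2=4). Cumulative: 86
Frame 10: SPARE. Sum of all frame-10 rolls (6+4+4) = 14. Cumulative: 100

Answer: 100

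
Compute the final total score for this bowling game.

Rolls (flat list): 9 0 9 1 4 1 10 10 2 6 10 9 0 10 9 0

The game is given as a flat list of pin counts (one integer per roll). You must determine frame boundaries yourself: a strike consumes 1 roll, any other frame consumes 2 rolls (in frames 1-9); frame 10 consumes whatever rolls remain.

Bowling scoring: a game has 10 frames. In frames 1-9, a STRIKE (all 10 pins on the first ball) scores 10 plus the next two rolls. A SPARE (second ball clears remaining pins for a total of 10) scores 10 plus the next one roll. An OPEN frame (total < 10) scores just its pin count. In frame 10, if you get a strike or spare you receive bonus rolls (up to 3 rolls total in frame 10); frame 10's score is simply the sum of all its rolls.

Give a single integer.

Answer: 132

Derivation:
Frame 1: OPEN (9+0=9). Cumulative: 9
Frame 2: SPARE (9+1=10). 10 + next roll (4) = 14. Cumulative: 23
Frame 3: OPEN (4+1=5). Cumulative: 28
Frame 4: STRIKE. 10 + next two rolls (10+2) = 22. Cumulative: 50
Frame 5: STRIKE. 10 + next two rolls (2+6) = 18. Cumulative: 68
Frame 6: OPEN (2+6=8). Cumulative: 76
Frame 7: STRIKE. 10 + next two rolls (9+0) = 19. Cumulative: 95
Frame 8: OPEN (9+0=9). Cumulative: 104
Frame 9: STRIKE. 10 + next two rolls (9+0) = 19. Cumulative: 123
Frame 10: OPEN. Sum of all frame-10 rolls (9+0) = 9. Cumulative: 132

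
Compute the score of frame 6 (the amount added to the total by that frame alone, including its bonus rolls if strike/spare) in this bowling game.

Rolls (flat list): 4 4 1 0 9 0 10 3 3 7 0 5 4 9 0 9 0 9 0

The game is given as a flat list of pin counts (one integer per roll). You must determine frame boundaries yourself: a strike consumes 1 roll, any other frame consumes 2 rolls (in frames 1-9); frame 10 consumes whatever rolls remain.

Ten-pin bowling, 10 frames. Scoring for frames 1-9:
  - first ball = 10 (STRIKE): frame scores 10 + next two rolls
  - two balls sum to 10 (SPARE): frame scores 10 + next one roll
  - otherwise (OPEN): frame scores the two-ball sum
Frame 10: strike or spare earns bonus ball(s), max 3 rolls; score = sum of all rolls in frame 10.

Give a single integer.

Frame 1: OPEN (4+4=8). Cumulative: 8
Frame 2: OPEN (1+0=1). Cumulative: 9
Frame 3: OPEN (9+0=9). Cumulative: 18
Frame 4: STRIKE. 10 + next two rolls (3+3) = 16. Cumulative: 34
Frame 5: OPEN (3+3=6). Cumulative: 40
Frame 6: OPEN (7+0=7). Cumulative: 47
Frame 7: OPEN (5+4=9). Cumulative: 56
Frame 8: OPEN (9+0=9). Cumulative: 65

Answer: 7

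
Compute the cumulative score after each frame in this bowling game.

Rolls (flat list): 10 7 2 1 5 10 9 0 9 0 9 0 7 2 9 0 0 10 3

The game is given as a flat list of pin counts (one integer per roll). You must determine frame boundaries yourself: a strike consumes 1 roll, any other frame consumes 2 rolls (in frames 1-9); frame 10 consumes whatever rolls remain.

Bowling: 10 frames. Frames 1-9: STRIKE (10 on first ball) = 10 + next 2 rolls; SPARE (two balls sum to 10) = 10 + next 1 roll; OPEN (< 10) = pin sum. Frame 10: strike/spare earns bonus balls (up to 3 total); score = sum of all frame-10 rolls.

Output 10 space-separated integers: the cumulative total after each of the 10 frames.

Frame 1: STRIKE. 10 + next two rolls (7+2) = 19. Cumulative: 19
Frame 2: OPEN (7+2=9). Cumulative: 28
Frame 3: OPEN (1+5=6). Cumulative: 34
Frame 4: STRIKE. 10 + next two rolls (9+0) = 19. Cumulative: 53
Frame 5: OPEN (9+0=9). Cumulative: 62
Frame 6: OPEN (9+0=9). Cumulative: 71
Frame 7: OPEN (9+0=9). Cumulative: 80
Frame 8: OPEN (7+2=9). Cumulative: 89
Frame 9: OPEN (9+0=9). Cumulative: 98
Frame 10: SPARE. Sum of all frame-10 rolls (0+10+3) = 13. Cumulative: 111

Answer: 19 28 34 53 62 71 80 89 98 111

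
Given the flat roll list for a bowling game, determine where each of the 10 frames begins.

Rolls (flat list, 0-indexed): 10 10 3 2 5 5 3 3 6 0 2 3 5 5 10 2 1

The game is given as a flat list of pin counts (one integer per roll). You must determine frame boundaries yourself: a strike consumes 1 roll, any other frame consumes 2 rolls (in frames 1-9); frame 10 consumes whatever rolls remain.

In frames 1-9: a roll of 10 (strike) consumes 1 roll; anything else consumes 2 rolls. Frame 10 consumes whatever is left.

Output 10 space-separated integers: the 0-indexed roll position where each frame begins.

Frame 1 starts at roll index 0: roll=10 (strike), consumes 1 roll
Frame 2 starts at roll index 1: roll=10 (strike), consumes 1 roll
Frame 3 starts at roll index 2: rolls=3,2 (sum=5), consumes 2 rolls
Frame 4 starts at roll index 4: rolls=5,5 (sum=10), consumes 2 rolls
Frame 5 starts at roll index 6: rolls=3,3 (sum=6), consumes 2 rolls
Frame 6 starts at roll index 8: rolls=6,0 (sum=6), consumes 2 rolls
Frame 7 starts at roll index 10: rolls=2,3 (sum=5), consumes 2 rolls
Frame 8 starts at roll index 12: rolls=5,5 (sum=10), consumes 2 rolls
Frame 9 starts at roll index 14: roll=10 (strike), consumes 1 roll
Frame 10 starts at roll index 15: 2 remaining rolls

Answer: 0 1 2 4 6 8 10 12 14 15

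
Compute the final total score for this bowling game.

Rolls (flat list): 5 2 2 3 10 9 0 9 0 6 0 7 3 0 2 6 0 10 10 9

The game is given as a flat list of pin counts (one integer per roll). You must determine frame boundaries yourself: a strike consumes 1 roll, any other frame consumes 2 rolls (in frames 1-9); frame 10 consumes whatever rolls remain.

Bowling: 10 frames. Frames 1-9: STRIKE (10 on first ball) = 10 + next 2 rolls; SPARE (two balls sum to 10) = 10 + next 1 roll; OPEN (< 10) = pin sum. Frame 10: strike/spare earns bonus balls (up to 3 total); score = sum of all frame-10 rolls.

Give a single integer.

Frame 1: OPEN (5+2=7). Cumulative: 7
Frame 2: OPEN (2+3=5). Cumulative: 12
Frame 3: STRIKE. 10 + next two rolls (9+0) = 19. Cumulative: 31
Frame 4: OPEN (9+0=9). Cumulative: 40
Frame 5: OPEN (9+0=9). Cumulative: 49
Frame 6: OPEN (6+0=6). Cumulative: 55
Frame 7: SPARE (7+3=10). 10 + next roll (0) = 10. Cumulative: 65
Frame 8: OPEN (0+2=2). Cumulative: 67
Frame 9: OPEN (6+0=6). Cumulative: 73
Frame 10: STRIKE. Sum of all frame-10 rolls (10+10+9) = 29. Cumulative: 102

Answer: 102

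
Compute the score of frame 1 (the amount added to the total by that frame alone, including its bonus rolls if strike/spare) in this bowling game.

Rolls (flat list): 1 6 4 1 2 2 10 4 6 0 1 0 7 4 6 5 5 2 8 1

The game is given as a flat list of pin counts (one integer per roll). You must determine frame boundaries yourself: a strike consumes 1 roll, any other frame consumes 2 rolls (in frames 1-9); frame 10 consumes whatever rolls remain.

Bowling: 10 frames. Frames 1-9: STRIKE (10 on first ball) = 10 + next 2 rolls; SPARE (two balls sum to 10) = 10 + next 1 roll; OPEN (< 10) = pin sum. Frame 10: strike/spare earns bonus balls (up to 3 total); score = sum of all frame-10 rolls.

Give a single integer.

Frame 1: OPEN (1+6=7). Cumulative: 7
Frame 2: OPEN (4+1=5). Cumulative: 12
Frame 3: OPEN (2+2=4). Cumulative: 16

Answer: 7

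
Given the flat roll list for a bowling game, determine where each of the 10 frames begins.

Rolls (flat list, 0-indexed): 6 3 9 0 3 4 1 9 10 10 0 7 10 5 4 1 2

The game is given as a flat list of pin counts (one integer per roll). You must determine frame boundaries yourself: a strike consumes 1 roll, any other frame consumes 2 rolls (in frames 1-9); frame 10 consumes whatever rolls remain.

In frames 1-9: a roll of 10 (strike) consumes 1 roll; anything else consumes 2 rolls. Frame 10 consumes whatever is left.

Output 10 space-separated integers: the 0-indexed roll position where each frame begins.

Answer: 0 2 4 6 8 9 10 12 13 15

Derivation:
Frame 1 starts at roll index 0: rolls=6,3 (sum=9), consumes 2 rolls
Frame 2 starts at roll index 2: rolls=9,0 (sum=9), consumes 2 rolls
Frame 3 starts at roll index 4: rolls=3,4 (sum=7), consumes 2 rolls
Frame 4 starts at roll index 6: rolls=1,9 (sum=10), consumes 2 rolls
Frame 5 starts at roll index 8: roll=10 (strike), consumes 1 roll
Frame 6 starts at roll index 9: roll=10 (strike), consumes 1 roll
Frame 7 starts at roll index 10: rolls=0,7 (sum=7), consumes 2 rolls
Frame 8 starts at roll index 12: roll=10 (strike), consumes 1 roll
Frame 9 starts at roll index 13: rolls=5,4 (sum=9), consumes 2 rolls
Frame 10 starts at roll index 15: 2 remaining rolls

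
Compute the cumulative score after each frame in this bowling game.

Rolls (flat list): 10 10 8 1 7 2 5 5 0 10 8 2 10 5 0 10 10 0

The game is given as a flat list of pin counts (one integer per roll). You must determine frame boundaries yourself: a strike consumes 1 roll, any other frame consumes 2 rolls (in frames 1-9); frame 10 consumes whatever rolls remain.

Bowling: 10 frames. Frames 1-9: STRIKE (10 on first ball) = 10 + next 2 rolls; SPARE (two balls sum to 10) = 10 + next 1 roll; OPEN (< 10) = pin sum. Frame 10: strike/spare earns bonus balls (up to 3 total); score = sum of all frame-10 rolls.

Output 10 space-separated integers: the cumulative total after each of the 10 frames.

Answer: 28 47 56 65 75 93 113 128 133 153

Derivation:
Frame 1: STRIKE. 10 + next two rolls (10+8) = 28. Cumulative: 28
Frame 2: STRIKE. 10 + next two rolls (8+1) = 19. Cumulative: 47
Frame 3: OPEN (8+1=9). Cumulative: 56
Frame 4: OPEN (7+2=9). Cumulative: 65
Frame 5: SPARE (5+5=10). 10 + next roll (0) = 10. Cumulative: 75
Frame 6: SPARE (0+10=10). 10 + next roll (8) = 18. Cumulative: 93
Frame 7: SPARE (8+2=10). 10 + next roll (10) = 20. Cumulative: 113
Frame 8: STRIKE. 10 + next two rolls (5+0) = 15. Cumulative: 128
Frame 9: OPEN (5+0=5). Cumulative: 133
Frame 10: STRIKE. Sum of all frame-10 rolls (10+10+0) = 20. Cumulative: 153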